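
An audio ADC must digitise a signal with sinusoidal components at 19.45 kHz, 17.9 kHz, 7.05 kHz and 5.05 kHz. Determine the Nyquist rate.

Highest-frequency component: 19.45 kHz.
Nyquist rate = 2 × 19.45 kHz = 38.9 kHz.

38.9 kHz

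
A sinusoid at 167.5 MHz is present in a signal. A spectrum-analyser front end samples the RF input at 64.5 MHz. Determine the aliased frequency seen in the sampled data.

167.5 MHz mod fs = 38.5 MHz.
38.5 MHz > fs/2 = 32.25 MHz, folds to fs − 38.5 MHz = 26 MHz.

26 MHz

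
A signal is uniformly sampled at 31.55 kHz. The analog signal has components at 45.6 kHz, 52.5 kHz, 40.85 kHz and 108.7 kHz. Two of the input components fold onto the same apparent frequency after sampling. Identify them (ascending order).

fs/2 = 15.775 kHz.
45.6 kHz mod fs = 14.05 kHz.
14.05 kHz ≤ fs/2 = 15.775 kHz, appears at 14.05 kHz.
52.5 kHz mod fs = 20.95 kHz.
20.95 kHz > fs/2 = 15.775 kHz, folds to fs − 20.95 kHz = 10.6 kHz.
40.85 kHz mod fs = 9.3 kHz.
9.3 kHz ≤ fs/2 = 15.775 kHz, appears at 9.3 kHz.
108.7 kHz mod fs = 14.05 kHz.
14.05 kHz ≤ fs/2 = 15.775 kHz, appears at 14.05 kHz.
45.6 kHz and 108.7 kHz both map to 14.05 kHz.

45.6 kHz, 108.7 kHz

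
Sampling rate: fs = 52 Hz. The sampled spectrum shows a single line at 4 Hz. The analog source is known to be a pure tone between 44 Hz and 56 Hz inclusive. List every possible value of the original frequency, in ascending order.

Frequencies that alias to 4 Hz are k·fs ± 4 Hz for integer k ≥ 0.
k=0: 4 Hz.
k=1: 48 Hz, 56 Hz.
k=2: 100 Hz, 108 Hz.
Within [44 Hz, 56 Hz]: 48 Hz, 56 Hz.

48 Hz, 56 Hz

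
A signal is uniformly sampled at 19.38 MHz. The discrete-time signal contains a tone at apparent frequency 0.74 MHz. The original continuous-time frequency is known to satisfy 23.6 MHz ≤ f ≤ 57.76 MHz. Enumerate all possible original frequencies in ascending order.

38.02 MHz, 39.5 MHz, 57.4 MHz

Frequencies that alias to 0.74 MHz are k·fs ± 0.74 MHz for integer k ≥ 0.
k=0: 0.74 MHz.
k=1: 18.64 MHz, 20.12 MHz.
k=2: 38.02 MHz, 39.5 MHz.
k=3: 57.4 MHz, 58.88 MHz.
k=4: 76.78 MHz, 78.26 MHz.
Within [23.6 MHz, 57.76 MHz]: 38.02 MHz, 39.5 MHz, 57.4 MHz.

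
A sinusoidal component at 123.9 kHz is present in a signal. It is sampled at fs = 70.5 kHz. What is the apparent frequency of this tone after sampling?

123.9 kHz mod fs = 53.4 kHz.
53.4 kHz > fs/2 = 35.25 kHz, folds to fs − 53.4 kHz = 17.1 kHz.

17.1 kHz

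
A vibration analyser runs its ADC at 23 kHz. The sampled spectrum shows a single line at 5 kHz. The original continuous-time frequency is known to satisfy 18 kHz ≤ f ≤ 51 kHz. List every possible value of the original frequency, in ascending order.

18 kHz, 28 kHz, 41 kHz, 51 kHz

Frequencies that alias to 5 kHz are k·fs ± 5 kHz for integer k ≥ 0.
k=0: 5 kHz.
k=1: 18 kHz, 28 kHz.
k=2: 41 kHz, 51 kHz.
k=3: 64 kHz, 74 kHz.
Within [18 kHz, 51 kHz]: 18 kHz, 28 kHz, 41 kHz, 51 kHz.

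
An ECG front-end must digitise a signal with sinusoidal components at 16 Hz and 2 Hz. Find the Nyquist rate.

32 Hz

Highest-frequency component: 16 Hz.
Nyquist rate = 2 × 16 Hz = 32 Hz.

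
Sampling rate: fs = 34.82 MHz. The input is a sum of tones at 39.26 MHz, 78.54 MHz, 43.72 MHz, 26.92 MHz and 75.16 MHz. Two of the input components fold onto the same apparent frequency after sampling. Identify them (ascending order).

fs/2 = 17.41 MHz.
39.26 MHz mod fs = 4.44 MHz.
4.44 MHz ≤ fs/2 = 17.41 MHz, appears at 4.44 MHz.
78.54 MHz mod fs = 8.9 MHz.
8.9 MHz ≤ fs/2 = 17.41 MHz, appears at 8.9 MHz.
43.72 MHz mod fs = 8.9 MHz.
8.9 MHz ≤ fs/2 = 17.41 MHz, appears at 8.9 MHz.
26.92 MHz > fs/2 = 17.41 MHz, folds to fs − 26.92 MHz = 7.9 MHz.
75.16 MHz mod fs = 5.52 MHz.
5.52 MHz ≤ fs/2 = 17.41 MHz, appears at 5.52 MHz.
43.72 MHz and 78.54 MHz both map to 8.9 MHz.

43.72 MHz, 78.54 MHz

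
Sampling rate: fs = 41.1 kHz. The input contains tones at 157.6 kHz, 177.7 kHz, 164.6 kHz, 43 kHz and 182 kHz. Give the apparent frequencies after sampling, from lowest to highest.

fs/2 = 20.55 kHz.
157.6 kHz mod fs = 34.3 kHz.
34.3 kHz > fs/2 = 20.55 kHz, folds to fs − 34.3 kHz = 6.8 kHz.
177.7 kHz mod fs = 13.3 kHz.
13.3 kHz ≤ fs/2 = 20.55 kHz, appears at 13.3 kHz.
164.6 kHz mod fs = 0.2 kHz.
0.2 kHz ≤ fs/2 = 20.55 kHz, appears at 0.2 kHz.
43 kHz mod fs = 1.9 kHz.
1.9 kHz ≤ fs/2 = 20.55 kHz, appears at 1.9 kHz.
182 kHz mod fs = 17.6 kHz.
17.6 kHz ≤ fs/2 = 20.55 kHz, appears at 17.6 kHz.
Distinct values: {0.2 kHz, 1.9 kHz, 6.8 kHz, 13.3 kHz, 17.6 kHz}.

0.2 kHz, 1.9 kHz, 6.8 kHz, 13.3 kHz, 17.6 kHz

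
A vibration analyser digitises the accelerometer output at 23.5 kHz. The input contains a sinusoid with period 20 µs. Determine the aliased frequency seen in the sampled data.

T = 20 µs → f = 1/T = 50 kHz.
50 kHz mod fs = 3 kHz.
3 kHz ≤ fs/2 = 11.75 kHz, appears at 3 kHz.

3 kHz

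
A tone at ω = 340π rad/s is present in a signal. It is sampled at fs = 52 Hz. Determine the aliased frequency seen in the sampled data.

14 Hz

ω = 340π rad/s → f = ω/(2π) = 170 Hz.
170 Hz mod fs = 14 Hz.
14 Hz ≤ fs/2 = 26 Hz, appears at 14 Hz.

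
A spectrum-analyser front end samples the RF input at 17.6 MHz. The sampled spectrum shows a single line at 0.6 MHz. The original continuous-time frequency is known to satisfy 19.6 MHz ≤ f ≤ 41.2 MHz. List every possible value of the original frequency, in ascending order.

34.6 MHz, 35.8 MHz

Frequencies that alias to 0.6 MHz are k·fs ± 0.6 MHz for integer k ≥ 0.
k=0: 0.6 MHz.
k=1: 17 MHz, 18.2 MHz.
k=2: 34.6 MHz, 35.8 MHz.
k=3: 52.2 MHz, 53.4 MHz.
Within [19.6 MHz, 41.2 MHz]: 34.6 MHz, 35.8 MHz.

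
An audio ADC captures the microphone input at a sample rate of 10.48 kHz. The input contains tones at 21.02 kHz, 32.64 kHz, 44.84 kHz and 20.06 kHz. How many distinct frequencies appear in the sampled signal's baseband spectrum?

fs/2 = 5.24 kHz.
21.02 kHz mod fs = 0.06 kHz.
0.06 kHz ≤ fs/2 = 5.24 kHz, appears at 0.06 kHz.
32.64 kHz mod fs = 1.2 kHz.
1.2 kHz ≤ fs/2 = 5.24 kHz, appears at 1.2 kHz.
44.84 kHz mod fs = 2.92 kHz.
2.92 kHz ≤ fs/2 = 5.24 kHz, appears at 2.92 kHz.
20.06 kHz mod fs = 9.58 kHz.
9.58 kHz > fs/2 = 5.24 kHz, folds to fs − 9.58 kHz = 0.9 kHz.
Distinct values: {0.06 kHz, 0.9 kHz, 1.2 kHz, 2.92 kHz} → 4.

4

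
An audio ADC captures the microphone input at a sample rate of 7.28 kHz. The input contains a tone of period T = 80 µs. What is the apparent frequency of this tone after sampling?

T = 80 µs → f = 1/T = 12.5 kHz.
12.5 kHz mod fs = 5.22 kHz.
5.22 kHz > fs/2 = 3.64 kHz, folds to fs − 5.22 kHz = 2.06 kHz.

2.06 kHz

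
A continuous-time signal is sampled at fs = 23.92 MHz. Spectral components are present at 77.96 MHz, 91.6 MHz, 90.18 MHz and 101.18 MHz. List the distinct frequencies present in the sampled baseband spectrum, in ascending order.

fs/2 = 11.96 MHz.
77.96 MHz mod fs = 6.2 MHz.
6.2 MHz ≤ fs/2 = 11.96 MHz, appears at 6.2 MHz.
91.6 MHz mod fs = 19.84 MHz.
19.84 MHz > fs/2 = 11.96 MHz, folds to fs − 19.84 MHz = 4.08 MHz.
90.18 MHz mod fs = 18.42 MHz.
18.42 MHz > fs/2 = 11.96 MHz, folds to fs − 18.42 MHz = 5.5 MHz.
101.18 MHz mod fs = 5.5 MHz.
5.5 MHz ≤ fs/2 = 11.96 MHz, appears at 5.5 MHz.
Distinct values: {4.08 MHz, 5.5 MHz, 6.2 MHz}.

4.08 MHz, 5.5 MHz, 6.2 MHz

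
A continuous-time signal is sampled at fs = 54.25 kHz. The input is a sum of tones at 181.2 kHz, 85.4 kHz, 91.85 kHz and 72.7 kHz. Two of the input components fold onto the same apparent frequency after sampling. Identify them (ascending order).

72.7 kHz, 181.2 kHz

fs/2 = 27.125 kHz.
181.2 kHz mod fs = 18.45 kHz.
18.45 kHz ≤ fs/2 = 27.125 kHz, appears at 18.45 kHz.
85.4 kHz mod fs = 31.15 kHz.
31.15 kHz > fs/2 = 27.125 kHz, folds to fs − 31.15 kHz = 23.1 kHz.
91.85 kHz mod fs = 37.6 kHz.
37.6 kHz > fs/2 = 27.125 kHz, folds to fs − 37.6 kHz = 16.65 kHz.
72.7 kHz mod fs = 18.45 kHz.
18.45 kHz ≤ fs/2 = 27.125 kHz, appears at 18.45 kHz.
72.7 kHz and 181.2 kHz both map to 18.45 kHz.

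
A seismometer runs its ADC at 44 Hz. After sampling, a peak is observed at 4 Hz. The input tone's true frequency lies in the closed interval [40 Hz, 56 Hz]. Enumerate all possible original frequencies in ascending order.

Frequencies that alias to 4 Hz are k·fs ± 4 Hz for integer k ≥ 0.
k=0: 4 Hz.
k=1: 40 Hz, 48 Hz.
k=2: 84 Hz, 92 Hz.
Within [40 Hz, 56 Hz]: 40 Hz, 48 Hz.

40 Hz, 48 Hz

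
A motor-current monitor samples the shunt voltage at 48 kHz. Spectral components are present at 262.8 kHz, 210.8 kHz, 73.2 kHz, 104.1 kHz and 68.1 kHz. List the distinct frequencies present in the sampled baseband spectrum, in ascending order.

fs/2 = 24 kHz.
262.8 kHz mod fs = 22.8 kHz.
22.8 kHz ≤ fs/2 = 24 kHz, appears at 22.8 kHz.
210.8 kHz mod fs = 18.8 kHz.
18.8 kHz ≤ fs/2 = 24 kHz, appears at 18.8 kHz.
73.2 kHz mod fs = 25.2 kHz.
25.2 kHz > fs/2 = 24 kHz, folds to fs − 25.2 kHz = 22.8 kHz.
104.1 kHz mod fs = 8.1 kHz.
8.1 kHz ≤ fs/2 = 24 kHz, appears at 8.1 kHz.
68.1 kHz mod fs = 20.1 kHz.
20.1 kHz ≤ fs/2 = 24 kHz, appears at 20.1 kHz.
Distinct values: {8.1 kHz, 18.8 kHz, 20.1 kHz, 22.8 kHz}.

8.1 kHz, 18.8 kHz, 20.1 kHz, 22.8 kHz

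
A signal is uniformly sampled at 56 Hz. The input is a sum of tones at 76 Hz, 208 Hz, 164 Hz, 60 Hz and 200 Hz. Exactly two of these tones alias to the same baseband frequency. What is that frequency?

4 Hz

fs/2 = 28 Hz.
76 Hz mod fs = 20 Hz.
20 Hz ≤ fs/2 = 28 Hz, appears at 20 Hz.
208 Hz mod fs = 40 Hz.
40 Hz > fs/2 = 28 Hz, folds to fs − 40 Hz = 16 Hz.
164 Hz mod fs = 52 Hz.
52 Hz > fs/2 = 28 Hz, folds to fs − 52 Hz = 4 Hz.
60 Hz mod fs = 4 Hz.
4 Hz ≤ fs/2 = 28 Hz, appears at 4 Hz.
200 Hz mod fs = 32 Hz.
32 Hz > fs/2 = 28 Hz, folds to fs − 32 Hz = 24 Hz.
60 Hz and 164 Hz both map to 4 Hz.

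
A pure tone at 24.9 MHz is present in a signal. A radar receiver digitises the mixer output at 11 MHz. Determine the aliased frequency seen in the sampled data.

2.9 MHz

24.9 MHz mod fs = 2.9 MHz.
2.9 MHz ≤ fs/2 = 5.5 MHz, appears at 2.9 MHz.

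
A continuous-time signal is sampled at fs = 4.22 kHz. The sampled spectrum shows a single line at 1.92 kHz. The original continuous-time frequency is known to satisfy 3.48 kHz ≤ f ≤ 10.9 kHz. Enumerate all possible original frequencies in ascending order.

Frequencies that alias to 1.92 kHz are k·fs ± 1.92 kHz for integer k ≥ 0.
k=0: 1.92 kHz.
k=1: 2.3 kHz, 6.14 kHz.
k=2: 6.52 kHz, 10.36 kHz.
k=3: 10.74 kHz, 14.58 kHz.
k=4: 14.96 kHz, 18.8 kHz.
Within [3.48 kHz, 10.9 kHz]: 6.14 kHz, 6.52 kHz, 10.36 kHz, 10.74 kHz.

6.14 kHz, 6.52 kHz, 10.36 kHz, 10.74 kHz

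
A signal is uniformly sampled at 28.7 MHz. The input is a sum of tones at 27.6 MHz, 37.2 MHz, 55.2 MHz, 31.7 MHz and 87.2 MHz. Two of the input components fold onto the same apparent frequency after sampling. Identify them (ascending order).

fs/2 = 14.35 MHz.
27.6 MHz > fs/2 = 14.35 MHz, folds to fs − 27.6 MHz = 1.1 MHz.
37.2 MHz mod fs = 8.5 MHz.
8.5 MHz ≤ fs/2 = 14.35 MHz, appears at 8.5 MHz.
55.2 MHz mod fs = 26.5 MHz.
26.5 MHz > fs/2 = 14.35 MHz, folds to fs − 26.5 MHz = 2.2 MHz.
31.7 MHz mod fs = 3 MHz.
3 MHz ≤ fs/2 = 14.35 MHz, appears at 3 MHz.
87.2 MHz mod fs = 1.1 MHz.
1.1 MHz ≤ fs/2 = 14.35 MHz, appears at 1.1 MHz.
27.6 MHz and 87.2 MHz both map to 1.1 MHz.

27.6 MHz, 87.2 MHz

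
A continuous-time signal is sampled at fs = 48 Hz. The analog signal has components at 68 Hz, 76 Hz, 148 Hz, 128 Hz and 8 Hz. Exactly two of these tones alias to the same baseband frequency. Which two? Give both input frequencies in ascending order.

fs/2 = 24 Hz.
68 Hz mod fs = 20 Hz.
20 Hz ≤ fs/2 = 24 Hz, appears at 20 Hz.
76 Hz mod fs = 28 Hz.
28 Hz > fs/2 = 24 Hz, folds to fs − 28 Hz = 20 Hz.
148 Hz mod fs = 4 Hz.
4 Hz ≤ fs/2 = 24 Hz, appears at 4 Hz.
128 Hz mod fs = 32 Hz.
32 Hz > fs/2 = 24 Hz, folds to fs − 32 Hz = 16 Hz.
8 Hz ≤ fs/2 = 24 Hz, passes unchanged.
68 Hz and 76 Hz both map to 20 Hz.

68 Hz, 76 Hz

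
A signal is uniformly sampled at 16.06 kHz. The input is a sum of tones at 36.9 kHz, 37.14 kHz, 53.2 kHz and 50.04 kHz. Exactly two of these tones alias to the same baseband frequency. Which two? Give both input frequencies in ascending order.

fs/2 = 8.03 kHz.
36.9 kHz mod fs = 4.78 kHz.
4.78 kHz ≤ fs/2 = 8.03 kHz, appears at 4.78 kHz.
37.14 kHz mod fs = 5.02 kHz.
5.02 kHz ≤ fs/2 = 8.03 kHz, appears at 5.02 kHz.
53.2 kHz mod fs = 5.02 kHz.
5.02 kHz ≤ fs/2 = 8.03 kHz, appears at 5.02 kHz.
50.04 kHz mod fs = 1.86 kHz.
1.86 kHz ≤ fs/2 = 8.03 kHz, appears at 1.86 kHz.
37.14 kHz and 53.2 kHz both map to 5.02 kHz.

37.14 kHz, 53.2 kHz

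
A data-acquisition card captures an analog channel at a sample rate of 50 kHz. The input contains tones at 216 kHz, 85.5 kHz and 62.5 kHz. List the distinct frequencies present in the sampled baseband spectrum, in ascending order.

fs/2 = 25 kHz.
216 kHz mod fs = 16 kHz.
16 kHz ≤ fs/2 = 25 kHz, appears at 16 kHz.
85.5 kHz mod fs = 35.5 kHz.
35.5 kHz > fs/2 = 25 kHz, folds to fs − 35.5 kHz = 14.5 kHz.
62.5 kHz mod fs = 12.5 kHz.
12.5 kHz ≤ fs/2 = 25 kHz, appears at 12.5 kHz.
Distinct values: {12.5 kHz, 14.5 kHz, 16 kHz}.

12.5 kHz, 14.5 kHz, 16 kHz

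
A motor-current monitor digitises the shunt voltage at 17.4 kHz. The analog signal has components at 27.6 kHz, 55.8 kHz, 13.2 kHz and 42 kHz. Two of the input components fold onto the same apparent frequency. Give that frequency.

fs/2 = 8.7 kHz.
27.6 kHz mod fs = 10.2 kHz.
10.2 kHz > fs/2 = 8.7 kHz, folds to fs − 10.2 kHz = 7.2 kHz.
55.8 kHz mod fs = 3.6 kHz.
3.6 kHz ≤ fs/2 = 8.7 kHz, appears at 3.6 kHz.
13.2 kHz > fs/2 = 8.7 kHz, folds to fs − 13.2 kHz = 4.2 kHz.
42 kHz mod fs = 7.2 kHz.
7.2 kHz ≤ fs/2 = 8.7 kHz, appears at 7.2 kHz.
27.6 kHz and 42 kHz both map to 7.2 kHz.

7.2 kHz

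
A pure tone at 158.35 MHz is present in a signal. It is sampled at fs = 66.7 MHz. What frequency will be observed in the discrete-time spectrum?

158.35 MHz mod fs = 24.95 MHz.
24.95 MHz ≤ fs/2 = 33.35 MHz, appears at 24.95 MHz.

24.95 MHz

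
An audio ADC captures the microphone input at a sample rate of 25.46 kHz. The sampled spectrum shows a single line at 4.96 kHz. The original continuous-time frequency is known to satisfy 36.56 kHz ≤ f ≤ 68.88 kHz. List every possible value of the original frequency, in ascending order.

Frequencies that alias to 4.96 kHz are k·fs ± 4.96 kHz for integer k ≥ 0.
k=0: 4.96 kHz.
k=1: 20.5 kHz, 30.42 kHz.
k=2: 45.96 kHz, 55.88 kHz.
k=3: 71.42 kHz, 81.34 kHz.
Within [36.56 kHz, 68.88 kHz]: 45.96 kHz, 55.88 kHz.

45.96 kHz, 55.88 kHz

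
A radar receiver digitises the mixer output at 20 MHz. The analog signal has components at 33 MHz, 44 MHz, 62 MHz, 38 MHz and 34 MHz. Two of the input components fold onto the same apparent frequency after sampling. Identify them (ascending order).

38 MHz, 62 MHz

fs/2 = 10 MHz.
33 MHz mod fs = 13 MHz.
13 MHz > fs/2 = 10 MHz, folds to fs − 13 MHz = 7 MHz.
44 MHz mod fs = 4 MHz.
4 MHz ≤ fs/2 = 10 MHz, appears at 4 MHz.
62 MHz mod fs = 2 MHz.
2 MHz ≤ fs/2 = 10 MHz, appears at 2 MHz.
38 MHz mod fs = 18 MHz.
18 MHz > fs/2 = 10 MHz, folds to fs − 18 MHz = 2 MHz.
34 MHz mod fs = 14 MHz.
14 MHz > fs/2 = 10 MHz, folds to fs − 14 MHz = 6 MHz.
38 MHz and 62 MHz both map to 2 MHz.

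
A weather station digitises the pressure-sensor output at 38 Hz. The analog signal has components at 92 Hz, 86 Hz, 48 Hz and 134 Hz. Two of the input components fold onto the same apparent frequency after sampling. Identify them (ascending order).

fs/2 = 19 Hz.
92 Hz mod fs = 16 Hz.
16 Hz ≤ fs/2 = 19 Hz, appears at 16 Hz.
86 Hz mod fs = 10 Hz.
10 Hz ≤ fs/2 = 19 Hz, appears at 10 Hz.
48 Hz mod fs = 10 Hz.
10 Hz ≤ fs/2 = 19 Hz, appears at 10 Hz.
134 Hz mod fs = 20 Hz.
20 Hz > fs/2 = 19 Hz, folds to fs − 20 Hz = 18 Hz.
48 Hz and 86 Hz both map to 10 Hz.

48 Hz, 86 Hz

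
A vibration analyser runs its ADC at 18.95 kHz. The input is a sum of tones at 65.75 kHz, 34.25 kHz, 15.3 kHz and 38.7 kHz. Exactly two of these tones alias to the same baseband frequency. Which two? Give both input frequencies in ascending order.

15.3 kHz, 34.25 kHz

fs/2 = 9.475 kHz.
65.75 kHz mod fs = 8.9 kHz.
8.9 kHz ≤ fs/2 = 9.475 kHz, appears at 8.9 kHz.
34.25 kHz mod fs = 15.3 kHz.
15.3 kHz > fs/2 = 9.475 kHz, folds to fs − 15.3 kHz = 3.65 kHz.
15.3 kHz > fs/2 = 9.475 kHz, folds to fs − 15.3 kHz = 3.65 kHz.
38.7 kHz mod fs = 0.8 kHz.
0.8 kHz ≤ fs/2 = 9.475 kHz, appears at 0.8 kHz.
15.3 kHz and 34.25 kHz both map to 3.65 kHz.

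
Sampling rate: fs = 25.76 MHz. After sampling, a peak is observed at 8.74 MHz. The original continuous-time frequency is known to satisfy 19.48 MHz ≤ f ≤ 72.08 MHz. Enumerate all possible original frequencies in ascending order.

Frequencies that alias to 8.74 MHz are k·fs ± 8.74 MHz for integer k ≥ 0.
k=0: 8.74 MHz.
k=1: 17.02 MHz, 34.5 MHz.
k=2: 42.78 MHz, 60.26 MHz.
k=3: 68.54 MHz, 86.02 MHz.
k=4: 94.3 MHz, 111.78 MHz.
Within [19.48 MHz, 72.08 MHz]: 34.5 MHz, 42.78 MHz, 60.26 MHz, 68.54 MHz.

34.5 MHz, 42.78 MHz, 60.26 MHz, 68.54 MHz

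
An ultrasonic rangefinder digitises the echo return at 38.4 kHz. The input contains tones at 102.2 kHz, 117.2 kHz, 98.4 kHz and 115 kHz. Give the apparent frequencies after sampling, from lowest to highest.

fs/2 = 19.2 kHz.
102.2 kHz mod fs = 25.4 kHz.
25.4 kHz > fs/2 = 19.2 kHz, folds to fs − 25.4 kHz = 13 kHz.
117.2 kHz mod fs = 2 kHz.
2 kHz ≤ fs/2 = 19.2 kHz, appears at 2 kHz.
98.4 kHz mod fs = 21.6 kHz.
21.6 kHz > fs/2 = 19.2 kHz, folds to fs − 21.6 kHz = 16.8 kHz.
115 kHz mod fs = 38.2 kHz.
38.2 kHz > fs/2 = 19.2 kHz, folds to fs − 38.2 kHz = 0.2 kHz.
Distinct values: {0.2 kHz, 2 kHz, 13 kHz, 16.8 kHz}.

0.2 kHz, 2 kHz, 13 kHz, 16.8 kHz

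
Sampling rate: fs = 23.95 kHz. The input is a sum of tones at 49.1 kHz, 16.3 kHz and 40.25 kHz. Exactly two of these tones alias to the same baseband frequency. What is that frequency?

fs/2 = 11.975 kHz.
49.1 kHz mod fs = 1.2 kHz.
1.2 kHz ≤ fs/2 = 11.975 kHz, appears at 1.2 kHz.
16.3 kHz > fs/2 = 11.975 kHz, folds to fs − 16.3 kHz = 7.65 kHz.
40.25 kHz mod fs = 16.3 kHz.
16.3 kHz > fs/2 = 11.975 kHz, folds to fs − 16.3 kHz = 7.65 kHz.
16.3 kHz and 40.25 kHz both map to 7.65 kHz.

7.65 kHz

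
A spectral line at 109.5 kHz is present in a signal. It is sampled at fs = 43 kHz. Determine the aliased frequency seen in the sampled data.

19.5 kHz

109.5 kHz mod fs = 23.5 kHz.
23.5 kHz > fs/2 = 21.5 kHz, folds to fs − 23.5 kHz = 19.5 kHz.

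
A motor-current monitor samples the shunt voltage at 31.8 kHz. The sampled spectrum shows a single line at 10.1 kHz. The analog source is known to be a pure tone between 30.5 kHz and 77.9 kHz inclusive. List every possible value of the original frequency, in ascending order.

Frequencies that alias to 10.1 kHz are k·fs ± 10.1 kHz for integer k ≥ 0.
k=0: 10.1 kHz.
k=1: 21.7 kHz, 41.9 kHz.
k=2: 53.5 kHz, 73.7 kHz.
k=3: 85.3 kHz, 105.5 kHz.
Within [30.5 kHz, 77.9 kHz]: 41.9 kHz, 53.5 kHz, 73.7 kHz.

41.9 kHz, 53.5 kHz, 73.7 kHz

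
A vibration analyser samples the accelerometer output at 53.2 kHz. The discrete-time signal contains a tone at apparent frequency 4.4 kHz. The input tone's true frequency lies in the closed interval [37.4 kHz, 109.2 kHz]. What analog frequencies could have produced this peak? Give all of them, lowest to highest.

Frequencies that alias to 4.4 kHz are k·fs ± 4.4 kHz for integer k ≥ 0.
k=0: 4.4 kHz.
k=1: 48.8 kHz, 57.6 kHz.
k=2: 102 kHz, 110.8 kHz.
k=3: 155.2 kHz, 164 kHz.
Within [37.4 kHz, 109.2 kHz]: 48.8 kHz, 57.6 kHz, 102 kHz.

48.8 kHz, 57.6 kHz, 102 kHz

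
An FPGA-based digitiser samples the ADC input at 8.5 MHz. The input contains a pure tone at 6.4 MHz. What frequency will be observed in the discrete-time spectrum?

6.4 MHz > fs/2 = 4.25 MHz, folds to fs − 6.4 MHz = 2.1 MHz.

2.1 MHz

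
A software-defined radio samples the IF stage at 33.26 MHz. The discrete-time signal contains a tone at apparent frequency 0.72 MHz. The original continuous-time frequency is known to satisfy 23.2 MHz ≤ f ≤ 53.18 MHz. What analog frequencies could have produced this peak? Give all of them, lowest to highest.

32.54 MHz, 33.98 MHz

Frequencies that alias to 0.72 MHz are k·fs ± 0.72 MHz for integer k ≥ 0.
k=0: 0.72 MHz.
k=1: 32.54 MHz, 33.98 MHz.
k=2: 65.8 MHz, 67.24 MHz.
Within [23.2 MHz, 53.18 MHz]: 32.54 MHz, 33.98 MHz.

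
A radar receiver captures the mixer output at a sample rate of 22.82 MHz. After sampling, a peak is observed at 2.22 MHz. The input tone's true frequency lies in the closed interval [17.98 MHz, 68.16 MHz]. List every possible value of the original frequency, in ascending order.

Frequencies that alias to 2.22 MHz are k·fs ± 2.22 MHz for integer k ≥ 0.
k=0: 2.22 MHz.
k=1: 20.6 MHz, 25.04 MHz.
k=2: 43.42 MHz, 47.86 MHz.
k=3: 66.24 MHz, 70.68 MHz.
k=4: 89.06 MHz, 93.5 MHz.
Within [17.98 MHz, 68.16 MHz]: 20.6 MHz, 25.04 MHz, 43.42 MHz, 47.86 MHz, 66.24 MHz.

20.6 MHz, 25.04 MHz, 43.42 MHz, 47.86 MHz, 66.24 MHz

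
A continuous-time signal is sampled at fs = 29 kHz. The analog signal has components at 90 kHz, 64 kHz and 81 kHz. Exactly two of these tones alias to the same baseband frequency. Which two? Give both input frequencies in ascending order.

fs/2 = 14.5 kHz.
90 kHz mod fs = 3 kHz.
3 kHz ≤ fs/2 = 14.5 kHz, appears at 3 kHz.
64 kHz mod fs = 6 kHz.
6 kHz ≤ fs/2 = 14.5 kHz, appears at 6 kHz.
81 kHz mod fs = 23 kHz.
23 kHz > fs/2 = 14.5 kHz, folds to fs − 23 kHz = 6 kHz.
64 kHz and 81 kHz both map to 6 kHz.

64 kHz, 81 kHz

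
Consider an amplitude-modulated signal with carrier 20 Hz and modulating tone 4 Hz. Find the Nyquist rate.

AM sidebands sit at fc ± fm = 16 Hz and 24 Hz.
Highest-frequency component: 24 Hz.
Nyquist rate = 2 × 24 Hz = 48 Hz.

48 Hz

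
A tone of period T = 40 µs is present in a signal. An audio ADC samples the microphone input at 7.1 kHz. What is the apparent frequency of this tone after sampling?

3.4 kHz

T = 40 µs → f = 1/T = 25 kHz.
25 kHz mod fs = 3.7 kHz.
3.7 kHz > fs/2 = 3.55 kHz, folds to fs − 3.7 kHz = 3.4 kHz.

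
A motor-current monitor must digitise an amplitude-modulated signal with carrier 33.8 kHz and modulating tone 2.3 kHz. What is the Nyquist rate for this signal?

AM sidebands sit at fc ± fm = 31.5 kHz and 36.1 kHz.
Highest-frequency component: 36.1 kHz.
Nyquist rate = 2 × 36.1 kHz = 72.2 kHz.

72.2 kHz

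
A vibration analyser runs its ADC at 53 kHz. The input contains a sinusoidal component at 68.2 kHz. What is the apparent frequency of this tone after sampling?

68.2 kHz mod fs = 15.2 kHz.
15.2 kHz ≤ fs/2 = 26.5 kHz, appears at 15.2 kHz.

15.2 kHz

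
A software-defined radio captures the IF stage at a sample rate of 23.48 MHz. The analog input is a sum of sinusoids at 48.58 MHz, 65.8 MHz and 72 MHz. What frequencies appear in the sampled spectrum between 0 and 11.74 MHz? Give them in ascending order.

1.56 MHz, 1.62 MHz, 4.64 MHz

fs/2 = 11.74 MHz.
48.58 MHz mod fs = 1.62 MHz.
1.62 MHz ≤ fs/2 = 11.74 MHz, appears at 1.62 MHz.
65.8 MHz mod fs = 18.84 MHz.
18.84 MHz > fs/2 = 11.74 MHz, folds to fs − 18.84 MHz = 4.64 MHz.
72 MHz mod fs = 1.56 MHz.
1.56 MHz ≤ fs/2 = 11.74 MHz, appears at 1.56 MHz.
Distinct values: {1.56 MHz, 1.62 MHz, 4.64 MHz}.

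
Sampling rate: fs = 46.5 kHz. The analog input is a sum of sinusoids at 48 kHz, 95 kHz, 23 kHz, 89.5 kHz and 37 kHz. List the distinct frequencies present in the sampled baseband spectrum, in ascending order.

fs/2 = 23.25 kHz.
48 kHz mod fs = 1.5 kHz.
1.5 kHz ≤ fs/2 = 23.25 kHz, appears at 1.5 kHz.
95 kHz mod fs = 2 kHz.
2 kHz ≤ fs/2 = 23.25 kHz, appears at 2 kHz.
23 kHz ≤ fs/2 = 23.25 kHz, passes unchanged.
89.5 kHz mod fs = 43 kHz.
43 kHz > fs/2 = 23.25 kHz, folds to fs − 43 kHz = 3.5 kHz.
37 kHz > fs/2 = 23.25 kHz, folds to fs − 37 kHz = 9.5 kHz.
Distinct values: {1.5 kHz, 2 kHz, 3.5 kHz, 9.5 kHz, 23 kHz}.

1.5 kHz, 2 kHz, 3.5 kHz, 9.5 kHz, 23 kHz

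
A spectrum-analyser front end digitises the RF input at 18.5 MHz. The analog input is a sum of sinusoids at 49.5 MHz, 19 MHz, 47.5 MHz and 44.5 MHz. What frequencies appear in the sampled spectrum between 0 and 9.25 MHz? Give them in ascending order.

fs/2 = 9.25 MHz.
49.5 MHz mod fs = 12.5 MHz.
12.5 MHz > fs/2 = 9.25 MHz, folds to fs − 12.5 MHz = 6 MHz.
19 MHz mod fs = 0.5 MHz.
0.5 MHz ≤ fs/2 = 9.25 MHz, appears at 0.5 MHz.
47.5 MHz mod fs = 10.5 MHz.
10.5 MHz > fs/2 = 9.25 MHz, folds to fs − 10.5 MHz = 8 MHz.
44.5 MHz mod fs = 7.5 MHz.
7.5 MHz ≤ fs/2 = 9.25 MHz, appears at 7.5 MHz.
Distinct values: {0.5 MHz, 6 MHz, 7.5 MHz, 8 MHz}.

0.5 MHz, 6 MHz, 7.5 MHz, 8 MHz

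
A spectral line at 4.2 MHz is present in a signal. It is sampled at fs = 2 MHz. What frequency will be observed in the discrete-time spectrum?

0.2 MHz

4.2 MHz mod fs = 0.2 MHz.
0.2 MHz ≤ fs/2 = 1 MHz, appears at 0.2 MHz.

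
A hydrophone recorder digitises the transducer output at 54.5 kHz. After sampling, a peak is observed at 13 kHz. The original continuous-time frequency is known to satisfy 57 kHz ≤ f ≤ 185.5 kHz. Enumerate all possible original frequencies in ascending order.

Frequencies that alias to 13 kHz are k·fs ± 13 kHz for integer k ≥ 0.
k=0: 13 kHz.
k=1: 41.5 kHz, 67.5 kHz.
k=2: 96 kHz, 122 kHz.
k=3: 150.5 kHz, 176.5 kHz.
k=4: 205 kHz, 231 kHz.
Within [57 kHz, 185.5 kHz]: 67.5 kHz, 96 kHz, 122 kHz, 150.5 kHz, 176.5 kHz.

67.5 kHz, 96 kHz, 122 kHz, 150.5 kHz, 176.5 kHz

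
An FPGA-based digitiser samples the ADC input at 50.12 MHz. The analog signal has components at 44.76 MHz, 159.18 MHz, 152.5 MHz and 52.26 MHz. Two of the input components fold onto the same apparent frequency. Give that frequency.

fs/2 = 25.06 MHz.
44.76 MHz > fs/2 = 25.06 MHz, folds to fs − 44.76 MHz = 5.36 MHz.
159.18 MHz mod fs = 8.82 MHz.
8.82 MHz ≤ fs/2 = 25.06 MHz, appears at 8.82 MHz.
152.5 MHz mod fs = 2.14 MHz.
2.14 MHz ≤ fs/2 = 25.06 MHz, appears at 2.14 MHz.
52.26 MHz mod fs = 2.14 MHz.
2.14 MHz ≤ fs/2 = 25.06 MHz, appears at 2.14 MHz.
52.26 MHz and 152.5 MHz both map to 2.14 MHz.

2.14 MHz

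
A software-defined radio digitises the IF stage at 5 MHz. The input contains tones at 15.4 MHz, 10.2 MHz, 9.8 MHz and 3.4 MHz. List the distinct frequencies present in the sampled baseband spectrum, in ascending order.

fs/2 = 2.5 MHz.
15.4 MHz mod fs = 0.4 MHz.
0.4 MHz ≤ fs/2 = 2.5 MHz, appears at 0.4 MHz.
10.2 MHz mod fs = 0.2 MHz.
0.2 MHz ≤ fs/2 = 2.5 MHz, appears at 0.2 MHz.
9.8 MHz mod fs = 4.8 MHz.
4.8 MHz > fs/2 = 2.5 MHz, folds to fs − 4.8 MHz = 0.2 MHz.
3.4 MHz > fs/2 = 2.5 MHz, folds to fs − 3.4 MHz = 1.6 MHz.
Distinct values: {0.2 MHz, 0.4 MHz, 1.6 MHz}.

0.2 MHz, 0.4 MHz, 1.6 MHz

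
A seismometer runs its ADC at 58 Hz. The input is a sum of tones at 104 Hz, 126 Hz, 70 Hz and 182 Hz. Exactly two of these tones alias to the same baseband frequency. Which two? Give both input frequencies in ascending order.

fs/2 = 29 Hz.
104 Hz mod fs = 46 Hz.
46 Hz > fs/2 = 29 Hz, folds to fs − 46 Hz = 12 Hz.
126 Hz mod fs = 10 Hz.
10 Hz ≤ fs/2 = 29 Hz, appears at 10 Hz.
70 Hz mod fs = 12 Hz.
12 Hz ≤ fs/2 = 29 Hz, appears at 12 Hz.
182 Hz mod fs = 8 Hz.
8 Hz ≤ fs/2 = 29 Hz, appears at 8 Hz.
70 Hz and 104 Hz both map to 12 Hz.

70 Hz, 104 Hz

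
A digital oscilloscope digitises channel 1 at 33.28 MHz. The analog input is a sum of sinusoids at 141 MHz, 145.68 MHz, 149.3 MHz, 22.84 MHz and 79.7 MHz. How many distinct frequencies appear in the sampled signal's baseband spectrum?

5

fs/2 = 16.64 MHz.
141 MHz mod fs = 7.88 MHz.
7.88 MHz ≤ fs/2 = 16.64 MHz, appears at 7.88 MHz.
145.68 MHz mod fs = 12.56 MHz.
12.56 MHz ≤ fs/2 = 16.64 MHz, appears at 12.56 MHz.
149.3 MHz mod fs = 16.18 MHz.
16.18 MHz ≤ fs/2 = 16.64 MHz, appears at 16.18 MHz.
22.84 MHz > fs/2 = 16.64 MHz, folds to fs − 22.84 MHz = 10.44 MHz.
79.7 MHz mod fs = 13.14 MHz.
13.14 MHz ≤ fs/2 = 16.64 MHz, appears at 13.14 MHz.
Distinct values: {7.88 MHz, 10.44 MHz, 12.56 MHz, 13.14 MHz, 16.18 MHz} → 5.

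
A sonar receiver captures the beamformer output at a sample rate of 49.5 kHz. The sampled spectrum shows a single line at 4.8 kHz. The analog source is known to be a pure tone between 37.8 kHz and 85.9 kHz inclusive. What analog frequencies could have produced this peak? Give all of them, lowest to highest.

Frequencies that alias to 4.8 kHz are k·fs ± 4.8 kHz for integer k ≥ 0.
k=0: 4.8 kHz.
k=1: 44.7 kHz, 54.3 kHz.
k=2: 94.2 kHz, 103.8 kHz.
Within [37.8 kHz, 85.9 kHz]: 44.7 kHz, 54.3 kHz.

44.7 kHz, 54.3 kHz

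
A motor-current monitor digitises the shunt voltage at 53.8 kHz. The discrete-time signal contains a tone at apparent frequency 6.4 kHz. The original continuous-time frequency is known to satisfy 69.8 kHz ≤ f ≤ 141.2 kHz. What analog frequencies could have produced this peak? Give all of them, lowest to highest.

101.2 kHz, 114 kHz

Frequencies that alias to 6.4 kHz are k·fs ± 6.4 kHz for integer k ≥ 0.
k=0: 6.4 kHz.
k=1: 47.4 kHz, 60.2 kHz.
k=2: 101.2 kHz, 114 kHz.
k=3: 155 kHz, 167.8 kHz.
Within [69.8 kHz, 141.2 kHz]: 101.2 kHz, 114 kHz.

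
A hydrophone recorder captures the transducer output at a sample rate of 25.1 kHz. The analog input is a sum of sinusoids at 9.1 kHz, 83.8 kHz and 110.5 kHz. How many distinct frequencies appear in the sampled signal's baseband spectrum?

3

fs/2 = 12.55 kHz.
9.1 kHz ≤ fs/2 = 12.55 kHz, passes unchanged.
83.8 kHz mod fs = 8.5 kHz.
8.5 kHz ≤ fs/2 = 12.55 kHz, appears at 8.5 kHz.
110.5 kHz mod fs = 10.1 kHz.
10.1 kHz ≤ fs/2 = 12.55 kHz, appears at 10.1 kHz.
Distinct values: {8.5 kHz, 9.1 kHz, 10.1 kHz} → 3.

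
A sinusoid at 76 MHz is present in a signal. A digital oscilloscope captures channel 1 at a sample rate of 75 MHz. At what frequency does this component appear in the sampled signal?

76 MHz mod fs = 1 MHz.
1 MHz ≤ fs/2 = 37.5 MHz, appears at 1 MHz.

1 MHz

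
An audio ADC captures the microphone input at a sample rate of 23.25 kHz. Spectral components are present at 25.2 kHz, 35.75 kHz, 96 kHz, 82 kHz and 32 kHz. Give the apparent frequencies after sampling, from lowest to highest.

fs/2 = 11.625 kHz.
25.2 kHz mod fs = 1.95 kHz.
1.95 kHz ≤ fs/2 = 11.625 kHz, appears at 1.95 kHz.
35.75 kHz mod fs = 12.5 kHz.
12.5 kHz > fs/2 = 11.625 kHz, folds to fs − 12.5 kHz = 10.75 kHz.
96 kHz mod fs = 3 kHz.
3 kHz ≤ fs/2 = 11.625 kHz, appears at 3 kHz.
82 kHz mod fs = 12.25 kHz.
12.25 kHz > fs/2 = 11.625 kHz, folds to fs − 12.25 kHz = 11 kHz.
32 kHz mod fs = 8.75 kHz.
8.75 kHz ≤ fs/2 = 11.625 kHz, appears at 8.75 kHz.
Distinct values: {1.95 kHz, 3 kHz, 8.75 kHz, 10.75 kHz, 11 kHz}.

1.95 kHz, 3 kHz, 8.75 kHz, 10.75 kHz, 11 kHz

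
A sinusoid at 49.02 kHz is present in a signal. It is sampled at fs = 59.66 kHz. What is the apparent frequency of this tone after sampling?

10.64 kHz

49.02 kHz > fs/2 = 29.83 kHz, folds to fs − 49.02 kHz = 10.64 kHz.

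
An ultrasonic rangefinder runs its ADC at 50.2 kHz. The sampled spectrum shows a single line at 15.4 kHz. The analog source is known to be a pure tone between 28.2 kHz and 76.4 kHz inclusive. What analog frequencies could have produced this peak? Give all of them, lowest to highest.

34.8 kHz, 65.6 kHz

Frequencies that alias to 15.4 kHz are k·fs ± 15.4 kHz for integer k ≥ 0.
k=0: 15.4 kHz.
k=1: 34.8 kHz, 65.6 kHz.
k=2: 85 kHz, 115.8 kHz.
Within [28.2 kHz, 76.4 kHz]: 34.8 kHz, 65.6 kHz.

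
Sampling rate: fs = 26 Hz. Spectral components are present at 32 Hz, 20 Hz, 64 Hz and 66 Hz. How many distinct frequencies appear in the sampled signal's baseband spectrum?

2

fs/2 = 13 Hz.
32 Hz mod fs = 6 Hz.
6 Hz ≤ fs/2 = 13 Hz, appears at 6 Hz.
20 Hz > fs/2 = 13 Hz, folds to fs − 20 Hz = 6 Hz.
64 Hz mod fs = 12 Hz.
12 Hz ≤ fs/2 = 13 Hz, appears at 12 Hz.
66 Hz mod fs = 14 Hz.
14 Hz > fs/2 = 13 Hz, folds to fs − 14 Hz = 12 Hz.
Distinct values: {6 Hz, 12 Hz} → 2.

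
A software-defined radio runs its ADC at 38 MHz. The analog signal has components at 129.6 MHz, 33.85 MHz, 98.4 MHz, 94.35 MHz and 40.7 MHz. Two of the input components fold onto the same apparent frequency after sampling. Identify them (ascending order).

98.4 MHz, 129.6 MHz

fs/2 = 19 MHz.
129.6 MHz mod fs = 15.6 MHz.
15.6 MHz ≤ fs/2 = 19 MHz, appears at 15.6 MHz.
33.85 MHz > fs/2 = 19 MHz, folds to fs − 33.85 MHz = 4.15 MHz.
98.4 MHz mod fs = 22.4 MHz.
22.4 MHz > fs/2 = 19 MHz, folds to fs − 22.4 MHz = 15.6 MHz.
94.35 MHz mod fs = 18.35 MHz.
18.35 MHz ≤ fs/2 = 19 MHz, appears at 18.35 MHz.
40.7 MHz mod fs = 2.7 MHz.
2.7 MHz ≤ fs/2 = 19 MHz, appears at 2.7 MHz.
98.4 MHz and 129.6 MHz both map to 15.6 MHz.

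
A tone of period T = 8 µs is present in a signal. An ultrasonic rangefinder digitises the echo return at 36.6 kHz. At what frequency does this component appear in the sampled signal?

15.2 kHz

T = 8 µs → f = 1/T = 125 kHz.
125 kHz mod fs = 15.2 kHz.
15.2 kHz ≤ fs/2 = 18.3 kHz, appears at 15.2 kHz.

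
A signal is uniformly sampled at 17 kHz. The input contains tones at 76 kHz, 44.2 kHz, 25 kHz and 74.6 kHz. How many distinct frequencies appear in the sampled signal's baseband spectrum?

fs/2 = 8.5 kHz.
76 kHz mod fs = 8 kHz.
8 kHz ≤ fs/2 = 8.5 kHz, appears at 8 kHz.
44.2 kHz mod fs = 10.2 kHz.
10.2 kHz > fs/2 = 8.5 kHz, folds to fs − 10.2 kHz = 6.8 kHz.
25 kHz mod fs = 8 kHz.
8 kHz ≤ fs/2 = 8.5 kHz, appears at 8 kHz.
74.6 kHz mod fs = 6.6 kHz.
6.6 kHz ≤ fs/2 = 8.5 kHz, appears at 6.6 kHz.
Distinct values: {6.6 kHz, 6.8 kHz, 8 kHz} → 3.

3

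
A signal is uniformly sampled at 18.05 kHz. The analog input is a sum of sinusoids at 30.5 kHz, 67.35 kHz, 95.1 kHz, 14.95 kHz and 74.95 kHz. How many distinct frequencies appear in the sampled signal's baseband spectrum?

fs/2 = 9.025 kHz.
30.5 kHz mod fs = 12.45 kHz.
12.45 kHz > fs/2 = 9.025 kHz, folds to fs − 12.45 kHz = 5.6 kHz.
67.35 kHz mod fs = 13.2 kHz.
13.2 kHz > fs/2 = 9.025 kHz, folds to fs − 13.2 kHz = 4.85 kHz.
95.1 kHz mod fs = 4.85 kHz.
4.85 kHz ≤ fs/2 = 9.025 kHz, appears at 4.85 kHz.
14.95 kHz > fs/2 = 9.025 kHz, folds to fs − 14.95 kHz = 3.1 kHz.
74.95 kHz mod fs = 2.75 kHz.
2.75 kHz ≤ fs/2 = 9.025 kHz, appears at 2.75 kHz.
Distinct values: {2.75 kHz, 3.1 kHz, 4.85 kHz, 5.6 kHz} → 4.

4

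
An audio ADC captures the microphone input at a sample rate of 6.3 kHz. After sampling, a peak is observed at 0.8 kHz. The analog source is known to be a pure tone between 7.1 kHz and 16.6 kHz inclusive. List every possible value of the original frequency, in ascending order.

7.1 kHz, 11.8 kHz, 13.4 kHz

Frequencies that alias to 0.8 kHz are k·fs ± 0.8 kHz for integer k ≥ 0.
k=0: 0.8 kHz.
k=1: 5.5 kHz, 7.1 kHz.
k=2: 11.8 kHz, 13.4 kHz.
k=3: 18.1 kHz, 19.7 kHz.
Within [7.1 kHz, 16.6 kHz]: 7.1 kHz, 11.8 kHz, 13.4 kHz.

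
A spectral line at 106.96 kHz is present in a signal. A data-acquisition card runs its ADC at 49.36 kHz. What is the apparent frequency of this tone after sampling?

8.24 kHz

106.96 kHz mod fs = 8.24 kHz.
8.24 kHz ≤ fs/2 = 24.68 kHz, appears at 8.24 kHz.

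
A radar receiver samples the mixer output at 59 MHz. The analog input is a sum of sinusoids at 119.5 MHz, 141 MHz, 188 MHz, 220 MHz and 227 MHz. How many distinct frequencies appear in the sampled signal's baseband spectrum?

fs/2 = 29.5 MHz.
119.5 MHz mod fs = 1.5 MHz.
1.5 MHz ≤ fs/2 = 29.5 MHz, appears at 1.5 MHz.
141 MHz mod fs = 23 MHz.
23 MHz ≤ fs/2 = 29.5 MHz, appears at 23 MHz.
188 MHz mod fs = 11 MHz.
11 MHz ≤ fs/2 = 29.5 MHz, appears at 11 MHz.
220 MHz mod fs = 43 MHz.
43 MHz > fs/2 = 29.5 MHz, folds to fs − 43 MHz = 16 MHz.
227 MHz mod fs = 50 MHz.
50 MHz > fs/2 = 29.5 MHz, folds to fs − 50 MHz = 9 MHz.
Distinct values: {1.5 MHz, 9 MHz, 11 MHz, 16 MHz, 23 MHz} → 5.

5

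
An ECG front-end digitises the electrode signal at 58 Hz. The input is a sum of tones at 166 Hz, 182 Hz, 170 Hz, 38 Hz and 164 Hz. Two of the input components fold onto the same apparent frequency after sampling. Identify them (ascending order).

fs/2 = 29 Hz.
166 Hz mod fs = 50 Hz.
50 Hz > fs/2 = 29 Hz, folds to fs − 50 Hz = 8 Hz.
182 Hz mod fs = 8 Hz.
8 Hz ≤ fs/2 = 29 Hz, appears at 8 Hz.
170 Hz mod fs = 54 Hz.
54 Hz > fs/2 = 29 Hz, folds to fs − 54 Hz = 4 Hz.
38 Hz > fs/2 = 29 Hz, folds to fs − 38 Hz = 20 Hz.
164 Hz mod fs = 48 Hz.
48 Hz > fs/2 = 29 Hz, folds to fs − 48 Hz = 10 Hz.
166 Hz and 182 Hz both map to 8 Hz.

166 Hz, 182 Hz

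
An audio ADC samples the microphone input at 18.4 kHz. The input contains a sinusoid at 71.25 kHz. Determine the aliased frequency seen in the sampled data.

2.35 kHz

71.25 kHz mod fs = 16.05 kHz.
16.05 kHz > fs/2 = 9.2 kHz, folds to fs − 16.05 kHz = 2.35 kHz.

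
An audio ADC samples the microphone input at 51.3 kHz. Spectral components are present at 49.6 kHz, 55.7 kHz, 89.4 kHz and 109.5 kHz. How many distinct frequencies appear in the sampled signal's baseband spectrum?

4

fs/2 = 25.65 kHz.
49.6 kHz > fs/2 = 25.65 kHz, folds to fs − 49.6 kHz = 1.7 kHz.
55.7 kHz mod fs = 4.4 kHz.
4.4 kHz ≤ fs/2 = 25.65 kHz, appears at 4.4 kHz.
89.4 kHz mod fs = 38.1 kHz.
38.1 kHz > fs/2 = 25.65 kHz, folds to fs − 38.1 kHz = 13.2 kHz.
109.5 kHz mod fs = 6.9 kHz.
6.9 kHz ≤ fs/2 = 25.65 kHz, appears at 6.9 kHz.
Distinct values: {1.7 kHz, 4.4 kHz, 6.9 kHz, 13.2 kHz} → 4.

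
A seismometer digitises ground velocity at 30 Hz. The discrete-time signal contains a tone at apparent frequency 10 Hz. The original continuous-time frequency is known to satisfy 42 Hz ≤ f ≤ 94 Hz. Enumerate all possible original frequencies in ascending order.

50 Hz, 70 Hz, 80 Hz

Frequencies that alias to 10 Hz are k·fs ± 10 Hz for integer k ≥ 0.
k=0: 10 Hz.
k=1: 20 Hz, 40 Hz.
k=2: 50 Hz, 70 Hz.
k=3: 80 Hz, 100 Hz.
k=4: 110 Hz, 130 Hz.
Within [42 Hz, 94 Hz]: 50 Hz, 70 Hz, 80 Hz.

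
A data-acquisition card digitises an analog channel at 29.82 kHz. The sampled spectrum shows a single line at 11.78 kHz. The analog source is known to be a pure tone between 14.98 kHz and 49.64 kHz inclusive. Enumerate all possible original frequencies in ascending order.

18.04 kHz, 41.6 kHz, 47.86 kHz

Frequencies that alias to 11.78 kHz are k·fs ± 11.78 kHz for integer k ≥ 0.
k=0: 11.78 kHz.
k=1: 18.04 kHz, 41.6 kHz.
k=2: 47.86 kHz, 71.42 kHz.
k=3: 77.68 kHz, 101.24 kHz.
Within [14.98 kHz, 49.64 kHz]: 18.04 kHz, 41.6 kHz, 47.86 kHz.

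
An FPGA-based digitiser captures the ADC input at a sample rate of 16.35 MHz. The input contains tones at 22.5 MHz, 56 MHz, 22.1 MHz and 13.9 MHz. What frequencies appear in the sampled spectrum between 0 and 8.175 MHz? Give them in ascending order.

2.45 MHz, 5.75 MHz, 6.15 MHz, 6.95 MHz

fs/2 = 8.175 MHz.
22.5 MHz mod fs = 6.15 MHz.
6.15 MHz ≤ fs/2 = 8.175 MHz, appears at 6.15 MHz.
56 MHz mod fs = 6.95 MHz.
6.95 MHz ≤ fs/2 = 8.175 MHz, appears at 6.95 MHz.
22.1 MHz mod fs = 5.75 MHz.
5.75 MHz ≤ fs/2 = 8.175 MHz, appears at 5.75 MHz.
13.9 MHz > fs/2 = 8.175 MHz, folds to fs − 13.9 MHz = 2.45 MHz.
Distinct values: {2.45 MHz, 5.75 MHz, 6.15 MHz, 6.95 MHz}.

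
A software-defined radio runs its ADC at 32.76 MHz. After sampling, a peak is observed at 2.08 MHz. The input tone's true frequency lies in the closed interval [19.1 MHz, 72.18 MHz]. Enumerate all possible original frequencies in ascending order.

Frequencies that alias to 2.08 MHz are k·fs ± 2.08 MHz for integer k ≥ 0.
k=0: 2.08 MHz.
k=1: 30.68 MHz, 34.84 MHz.
k=2: 63.44 MHz, 67.6 MHz.
k=3: 96.2 MHz, 100.36 MHz.
Within [19.1 MHz, 72.18 MHz]: 30.68 MHz, 34.84 MHz, 63.44 MHz, 67.6 MHz.

30.68 MHz, 34.84 MHz, 63.44 MHz, 67.6 MHz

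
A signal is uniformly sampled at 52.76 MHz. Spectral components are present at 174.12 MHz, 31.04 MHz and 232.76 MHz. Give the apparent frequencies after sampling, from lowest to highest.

15.84 MHz, 21.72 MHz

fs/2 = 26.38 MHz.
174.12 MHz mod fs = 15.84 MHz.
15.84 MHz ≤ fs/2 = 26.38 MHz, appears at 15.84 MHz.
31.04 MHz > fs/2 = 26.38 MHz, folds to fs − 31.04 MHz = 21.72 MHz.
232.76 MHz mod fs = 21.72 MHz.
21.72 MHz ≤ fs/2 = 26.38 MHz, appears at 21.72 MHz.
Distinct values: {15.84 MHz, 21.72 MHz}.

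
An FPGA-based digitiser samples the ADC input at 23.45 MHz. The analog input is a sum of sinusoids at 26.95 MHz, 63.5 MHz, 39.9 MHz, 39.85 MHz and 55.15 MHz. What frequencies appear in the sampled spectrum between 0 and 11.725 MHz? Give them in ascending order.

fs/2 = 11.725 MHz.
26.95 MHz mod fs = 3.5 MHz.
3.5 MHz ≤ fs/2 = 11.725 MHz, appears at 3.5 MHz.
63.5 MHz mod fs = 16.6 MHz.
16.6 MHz > fs/2 = 11.725 MHz, folds to fs − 16.6 MHz = 6.85 MHz.
39.9 MHz mod fs = 16.45 MHz.
16.45 MHz > fs/2 = 11.725 MHz, folds to fs − 16.45 MHz = 7 MHz.
39.85 MHz mod fs = 16.4 MHz.
16.4 MHz > fs/2 = 11.725 MHz, folds to fs − 16.4 MHz = 7.05 MHz.
55.15 MHz mod fs = 8.25 MHz.
8.25 MHz ≤ fs/2 = 11.725 MHz, appears at 8.25 MHz.
Distinct values: {3.5 MHz, 6.85 MHz, 7 MHz, 7.05 MHz, 8.25 MHz}.

3.5 MHz, 6.85 MHz, 7 MHz, 7.05 MHz, 8.25 MHz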